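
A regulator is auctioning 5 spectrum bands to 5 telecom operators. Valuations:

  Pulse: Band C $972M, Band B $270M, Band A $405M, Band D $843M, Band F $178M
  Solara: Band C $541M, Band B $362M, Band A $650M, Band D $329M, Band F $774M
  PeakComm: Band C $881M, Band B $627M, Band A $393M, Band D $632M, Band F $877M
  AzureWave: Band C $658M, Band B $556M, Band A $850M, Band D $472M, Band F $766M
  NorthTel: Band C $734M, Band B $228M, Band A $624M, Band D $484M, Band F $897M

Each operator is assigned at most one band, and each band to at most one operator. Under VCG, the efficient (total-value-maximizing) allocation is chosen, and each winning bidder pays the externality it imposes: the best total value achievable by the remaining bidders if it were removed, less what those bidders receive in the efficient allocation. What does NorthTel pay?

NorthTel pays $412M.

Efficient allocation: Pulse→Band D ($843M), Solara→Band B ($362M), PeakComm→Band C ($881M), AzureWave→Band A ($850M), NorthTel→Band F ($897M); total welfare W = $3833M.
NorthTel receives Band F at value $897M, so the others get W − 897 = $2936M.
Without NorthTel: best allocation of the remaining 4 bidders over all 5 bands is Pulse→Band D ($843M), Solara→Band F ($774M), PeakComm→Band C ($881M), AzureWave→Band A ($850M), total $3348M.
VCG payment = (others' best without NorthTel) − (others' welfare with NorthTel) = 3348 − 2936 = $412M.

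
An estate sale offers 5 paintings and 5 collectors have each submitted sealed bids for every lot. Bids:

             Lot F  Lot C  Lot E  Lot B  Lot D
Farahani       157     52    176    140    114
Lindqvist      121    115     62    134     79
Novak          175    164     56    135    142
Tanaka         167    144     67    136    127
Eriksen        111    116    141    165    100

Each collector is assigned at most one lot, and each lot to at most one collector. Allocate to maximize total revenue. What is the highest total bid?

Maximum total: $765

This is a one-to-one assignment (maximum-weight bipartite matching).
Optimal: Farahani→Lot E ($176), Lindqvist→Lot C ($115), Novak→Lot D ($142), Tanaka→Lot F ($167), Eriksen→Lot B ($165) — total 176+115+142+167+165 = $765.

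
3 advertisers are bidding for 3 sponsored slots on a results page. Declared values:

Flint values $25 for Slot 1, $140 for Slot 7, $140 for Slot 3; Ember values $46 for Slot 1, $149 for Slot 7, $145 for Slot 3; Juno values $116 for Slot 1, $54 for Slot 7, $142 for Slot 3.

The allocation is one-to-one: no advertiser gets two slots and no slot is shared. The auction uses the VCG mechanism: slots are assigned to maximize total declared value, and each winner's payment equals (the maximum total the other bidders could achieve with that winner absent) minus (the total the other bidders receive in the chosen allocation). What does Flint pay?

Efficient allocation: Flint→Slot 3 ($140), Ember→Slot 7 ($149), Juno→Slot 1 ($116); total welfare W = $405.
Flint receives Slot 3 at value $140, so the others get W − 140 = $265.
Without Flint: best allocation of the remaining 2 bidders over all 3 slots is Ember→Slot 7 ($149), Juno→Slot 3 ($142), total $291.
VCG payment = (others' best without Flint) − (others' welfare with Flint) = 291 − 265 = $26.

Flint pays $26.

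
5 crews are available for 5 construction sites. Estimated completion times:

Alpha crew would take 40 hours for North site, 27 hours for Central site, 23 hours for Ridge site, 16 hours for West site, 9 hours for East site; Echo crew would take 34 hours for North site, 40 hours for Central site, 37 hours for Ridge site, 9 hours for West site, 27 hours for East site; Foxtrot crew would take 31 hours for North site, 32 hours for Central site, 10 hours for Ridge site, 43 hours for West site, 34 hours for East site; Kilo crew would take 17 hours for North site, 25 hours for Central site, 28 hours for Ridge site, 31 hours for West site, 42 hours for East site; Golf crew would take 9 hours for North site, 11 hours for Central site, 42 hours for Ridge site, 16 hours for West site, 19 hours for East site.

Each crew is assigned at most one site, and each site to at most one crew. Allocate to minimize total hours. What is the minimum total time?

Min total: 56 hours

Optimal: Alpha crew→East site (9 hours), Echo crew→West site (9 hours), Foxtrot crew→Ridge site (10 hours), Kilo crew→North site (17 hours), Golf crew→Central site (11 hours) — total 9+9+10+17+11 = 56 hours.
Min-entry greedy (repeatedly take the single cheapest remaining cell) gives 62 hours, worse by 6.
Swapping Golf crew↔Echo crew (Golf crew→West site 16 hours, Echo crew→Central site 40 hours) adds 36.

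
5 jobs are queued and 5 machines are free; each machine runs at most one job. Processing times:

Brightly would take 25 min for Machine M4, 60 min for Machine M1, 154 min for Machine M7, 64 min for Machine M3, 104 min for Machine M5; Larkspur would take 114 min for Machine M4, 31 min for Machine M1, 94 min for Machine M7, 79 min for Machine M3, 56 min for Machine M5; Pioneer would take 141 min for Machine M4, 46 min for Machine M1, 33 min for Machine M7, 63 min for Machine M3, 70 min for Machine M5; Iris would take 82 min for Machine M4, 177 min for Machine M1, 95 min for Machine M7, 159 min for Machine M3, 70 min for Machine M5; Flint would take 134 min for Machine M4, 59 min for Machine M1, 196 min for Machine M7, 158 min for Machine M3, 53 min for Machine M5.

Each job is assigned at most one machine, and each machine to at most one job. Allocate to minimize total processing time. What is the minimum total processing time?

Min total: 263 min

Optimal: Brightly→Machine M3 (64 min), Larkspur→Machine M1 (31 min), Pioneer→Machine M7 (33 min), Iris→Machine M4 (82 min), Flint→Machine M5 (53 min) — total 64+31+33+82+53 = 263 min.
Min-entry greedy (repeatedly take the single cheapest remaining cell) gives 301 min, worse by 38.
Next-best assignment: Brightly→Machine M4, Larkspur→Machine M3, Pioneer→Machine M7, Iris→Machine M5, Flint→Machine M1 = 266 min.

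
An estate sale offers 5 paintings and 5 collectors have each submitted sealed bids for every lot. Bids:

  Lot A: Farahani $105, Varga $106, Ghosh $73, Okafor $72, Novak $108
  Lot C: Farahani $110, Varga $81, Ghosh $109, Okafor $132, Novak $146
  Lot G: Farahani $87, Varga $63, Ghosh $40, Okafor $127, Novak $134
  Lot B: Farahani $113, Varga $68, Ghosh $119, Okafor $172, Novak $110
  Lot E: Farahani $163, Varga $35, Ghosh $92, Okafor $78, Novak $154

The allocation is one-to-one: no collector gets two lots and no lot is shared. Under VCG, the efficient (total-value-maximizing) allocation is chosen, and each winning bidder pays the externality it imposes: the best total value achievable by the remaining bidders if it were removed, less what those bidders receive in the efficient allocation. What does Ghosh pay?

Efficient allocation: Farahani→Lot E ($163), Varga→Lot A ($106), Ghosh→Lot C ($109), Okafor→Lot B ($172), Novak→Lot G ($134); total welfare W = $684.
Ghosh receives Lot C at value $109, so the others get W − 109 = $575.
Without Ghosh: best allocation of the remaining 4 bidders over all 5 lots is Farahani→Lot E ($163), Varga→Lot A ($106), Okafor→Lot B ($172), Novak→Lot C ($146), total $587.
VCG payment = (others' best without Ghosh) − (others' welfare with Ghosh) = 587 − 575 = $12.

Ghosh pays $12.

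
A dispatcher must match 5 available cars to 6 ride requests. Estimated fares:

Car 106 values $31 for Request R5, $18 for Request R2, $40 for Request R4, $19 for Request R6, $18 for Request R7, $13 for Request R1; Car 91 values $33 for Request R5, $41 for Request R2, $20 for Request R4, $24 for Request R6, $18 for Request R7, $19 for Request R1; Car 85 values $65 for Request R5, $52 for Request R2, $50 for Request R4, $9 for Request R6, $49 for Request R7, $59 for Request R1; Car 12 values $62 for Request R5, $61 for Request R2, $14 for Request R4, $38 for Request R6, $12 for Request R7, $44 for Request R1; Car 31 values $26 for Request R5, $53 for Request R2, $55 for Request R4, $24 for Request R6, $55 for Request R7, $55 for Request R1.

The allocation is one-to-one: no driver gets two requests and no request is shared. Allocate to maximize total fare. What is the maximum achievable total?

This is a one-to-one assignment (maximum-weight bipartite matching).
Optimal: Car 106→Request R4 ($40), Car 91→Request R2 ($41), Car 85→Request R1 ($59), Car 12→Request R5 ($62), Car 31→Request R7 ($55) — total 40+41+59+62+55 = $257.
Row-greedy (each driver in turn takes its best remaining request) gives $245, worse by 12.
No other one-to-one assignment exceeds $257.

Max total: $257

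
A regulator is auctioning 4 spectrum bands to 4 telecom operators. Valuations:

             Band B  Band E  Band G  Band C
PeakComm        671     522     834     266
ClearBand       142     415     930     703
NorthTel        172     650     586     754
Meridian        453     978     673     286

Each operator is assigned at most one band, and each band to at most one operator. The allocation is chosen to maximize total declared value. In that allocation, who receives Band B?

Optimal: PeakComm→Band B ($671M), ClearBand→Band G ($930M), NorthTel→Band C ($754M), Meridian→Band E ($978M) — total 671+930+754+978 = $3333M.
Row-greedy (each operator in turn takes its best remaining band) gives $2640M, worse by 693.
PeakComm's own top band is Band G ($834M), but forcing PeakComm→Band G and reassigning the rest optimally gives only $2708M — worse by 625.

PeakComm receives Band B.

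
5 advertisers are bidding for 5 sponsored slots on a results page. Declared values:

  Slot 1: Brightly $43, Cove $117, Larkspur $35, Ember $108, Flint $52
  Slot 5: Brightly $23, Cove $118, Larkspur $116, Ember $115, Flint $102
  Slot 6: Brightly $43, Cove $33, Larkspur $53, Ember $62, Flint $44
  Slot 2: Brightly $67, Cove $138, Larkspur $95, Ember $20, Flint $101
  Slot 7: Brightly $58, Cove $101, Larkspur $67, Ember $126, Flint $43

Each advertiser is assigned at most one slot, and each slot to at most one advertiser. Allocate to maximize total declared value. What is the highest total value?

This is the linear assignment problem.
Optimal: Brightly→Slot 6 ($43), Cove→Slot 1 ($117), Larkspur→Slot 5 ($116), Ember→Slot 7 ($126), Flint→Slot 2 ($101) — total 43+117+116+126+101 = $503.
Row-greedy (each advertiser in turn takes its best remaining slot) gives $404, worse by 99.
Next-best assignment: Brightly→Slot 6, Cove→Slot 1, Larkspur→Slot 2, Ember→Slot 7, Flint→Slot 5 = $483.
Swapping Flint↔Brightly (Flint→Slot 6 $44, Brightly→Slot 2 $67) loses 33.

Max total: $503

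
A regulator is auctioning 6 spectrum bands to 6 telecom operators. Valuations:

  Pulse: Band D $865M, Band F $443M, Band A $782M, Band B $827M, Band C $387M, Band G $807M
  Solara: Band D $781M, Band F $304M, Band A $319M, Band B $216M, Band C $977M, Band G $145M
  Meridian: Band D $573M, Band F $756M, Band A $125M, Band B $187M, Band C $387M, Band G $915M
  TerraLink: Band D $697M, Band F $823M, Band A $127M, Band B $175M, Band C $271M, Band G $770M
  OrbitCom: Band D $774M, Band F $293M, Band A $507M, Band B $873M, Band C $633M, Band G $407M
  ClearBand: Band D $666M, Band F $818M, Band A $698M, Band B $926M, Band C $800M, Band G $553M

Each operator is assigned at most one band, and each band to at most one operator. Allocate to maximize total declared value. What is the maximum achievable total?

This is the linear assignment problem.
Optimal: Pulse→Band A ($782M), Solara→Band C ($977M), Meridian→Band G ($915M), TerraLink→Band F ($823M), OrbitCom→Band D ($774M), ClearBand→Band B ($926M) — total 782+977+915+823+774+926 = $5197M.
Column-greedy (each band in turn goes to its best remaining operator) gives $5151M, worse by 46.
Next-best assignment: Pulse→Band D, Solara→Band C, Meridian→Band G, TerraLink→Band F, OrbitCom→Band B, ClearBand→Band A = $5151M.
Swapping Solara↔ClearBand (Solara→Band B $216M, ClearBand→Band C $800M) loses 887.

Maximum total: $5197M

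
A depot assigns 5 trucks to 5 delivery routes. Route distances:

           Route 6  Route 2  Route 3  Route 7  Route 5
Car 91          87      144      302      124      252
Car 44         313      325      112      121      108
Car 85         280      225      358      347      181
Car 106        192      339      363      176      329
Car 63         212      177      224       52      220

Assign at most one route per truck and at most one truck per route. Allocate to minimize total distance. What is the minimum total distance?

Min total: 681 km

Optimal: Car 91→Route 2 (144 km), Car 44→Route 3 (112 km), Car 85→Route 5 (181 km), Car 106→Route 6 (192 km), Car 63→Route 7 (52 km) — total 144+112+181+192+52 = 681 km.
Row-greedy (each truck in turn takes its cheapest remaining route) gives 820 km, worse by 139.
Next-best assignment: Car 91→Route 6, Car 44→Route 3, Car 85→Route 5, Car 106→Route 7, Car 63→Route 2 = 733 km.
Swapping Car 63↔Car 85 (Car 63→Route 5 220 km, Car 85→Route 7 347 km) adds 334.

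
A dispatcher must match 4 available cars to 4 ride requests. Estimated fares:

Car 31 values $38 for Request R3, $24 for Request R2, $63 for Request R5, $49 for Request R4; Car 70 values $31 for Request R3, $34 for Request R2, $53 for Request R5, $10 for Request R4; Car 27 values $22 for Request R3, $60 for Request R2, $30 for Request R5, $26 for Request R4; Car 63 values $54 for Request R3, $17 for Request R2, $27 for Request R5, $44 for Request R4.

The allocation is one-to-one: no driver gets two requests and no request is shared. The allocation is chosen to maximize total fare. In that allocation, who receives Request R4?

Car 31 receives Request R4.

Optimal: Car 31→Request R4 ($49), Car 70→Request R5 ($53), Car 27→Request R2 ($60), Car 63→Request R3 ($54) — total 49+53+60+54 = $216.
Max-entry greedy (repeatedly take the single best remaining cell) gives $187, worse by 29.
Every other assignment is strictly worse.
Car 31's own top request is Request R5 ($63), but forcing Car 31→Request R5 and reassigning the rest optimally gives only $198 — worse by 18.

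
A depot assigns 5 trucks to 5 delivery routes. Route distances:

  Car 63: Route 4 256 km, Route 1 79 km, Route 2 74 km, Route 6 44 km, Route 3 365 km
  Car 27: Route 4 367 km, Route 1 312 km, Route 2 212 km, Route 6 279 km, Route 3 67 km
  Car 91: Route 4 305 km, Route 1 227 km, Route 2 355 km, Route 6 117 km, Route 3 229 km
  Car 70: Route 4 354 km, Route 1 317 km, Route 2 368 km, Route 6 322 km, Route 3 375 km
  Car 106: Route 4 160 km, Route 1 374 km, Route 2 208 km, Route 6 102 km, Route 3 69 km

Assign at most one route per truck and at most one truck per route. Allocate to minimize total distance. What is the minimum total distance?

Min total: 735 km

This is the linear assignment problem.
Optimal: Car 63→Route 2 (74 km), Car 27→Route 3 (67 km), Car 91→Route 6 (117 km), Car 70→Route 1 (317 km), Car 106→Route 4 (160 km) — total 74+67+117+317+160 = 735 km.
Min-entry greedy (repeatedly take the single cheapest remaining cell) gives 866 km, worse by 131.
Swapping Car 63↔Car 27 (Car 63→Route 3 365 km, Car 27→Route 2 212 km) adds 436.
Checked against all permutations: 735 km is optimal.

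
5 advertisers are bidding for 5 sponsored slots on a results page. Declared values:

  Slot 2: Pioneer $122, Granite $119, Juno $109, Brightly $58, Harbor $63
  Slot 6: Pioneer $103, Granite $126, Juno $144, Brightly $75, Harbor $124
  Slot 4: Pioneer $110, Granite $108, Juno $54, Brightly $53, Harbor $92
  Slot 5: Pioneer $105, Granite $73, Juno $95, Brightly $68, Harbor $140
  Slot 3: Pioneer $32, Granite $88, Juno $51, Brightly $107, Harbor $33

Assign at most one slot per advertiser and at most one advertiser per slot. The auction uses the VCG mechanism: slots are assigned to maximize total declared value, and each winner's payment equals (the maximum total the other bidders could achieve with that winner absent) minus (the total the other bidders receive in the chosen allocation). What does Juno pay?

Efficient allocation: Pioneer→Slot 2 ($122), Granite→Slot 4 ($108), Juno→Slot 6 ($144), Brightly→Slot 3 ($107), Harbor→Slot 5 ($140); total welfare W = $621.
Juno receives Slot 6 at value $144, so the others get W − 144 = $477.
Without Juno: best allocation of the remaining 4 bidders over all 5 slots is Pioneer→Slot 2 ($122), Granite→Slot 6 ($126), Brightly→Slot 3 ($107), Harbor→Slot 5 ($140), total $495.
VCG payment = (others' best without Juno) − (others' welfare with Juno) = 495 − 477 = $18.

Juno pays $18.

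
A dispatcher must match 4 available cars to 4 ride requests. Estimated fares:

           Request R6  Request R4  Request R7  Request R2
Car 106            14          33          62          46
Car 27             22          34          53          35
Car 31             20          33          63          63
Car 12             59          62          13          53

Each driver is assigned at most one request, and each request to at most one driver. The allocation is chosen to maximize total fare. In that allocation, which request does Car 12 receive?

Optimal: Car 106→Request R7 ($62), Car 27→Request R4 ($34), Car 31→Request R2 ($63), Car 12→Request R6 ($59) — total 62+34+63+59 = $218.
Max-entry greedy (repeatedly take the single best remaining cell) gives $193, worse by 25.
Swapping Car 12↔Car 106 (Car 12→Request R7 $13, Car 106→Request R6 $14) loses 94.
Car 12's own top request is Request R4 ($62), but forcing Car 12→Request R4 and reassigning the rest optimally gives only $209 — worse by 9.

Car 12 receives Request R6.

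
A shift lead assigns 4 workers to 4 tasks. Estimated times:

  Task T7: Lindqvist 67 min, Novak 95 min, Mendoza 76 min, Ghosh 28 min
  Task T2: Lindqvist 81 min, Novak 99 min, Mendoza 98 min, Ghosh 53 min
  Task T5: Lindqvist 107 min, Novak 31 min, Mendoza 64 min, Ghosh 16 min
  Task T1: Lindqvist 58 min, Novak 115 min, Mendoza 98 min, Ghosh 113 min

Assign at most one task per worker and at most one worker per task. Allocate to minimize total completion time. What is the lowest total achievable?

This is a one-to-one assignment (minimum-cost bipartite matching).
Optimal: Lindqvist→Task T1 (58 min), Novak→Task T5 (31 min), Mendoza→Task T2 (98 min), Ghosh→Task T7 (28 min) — total 58+31+98+28 = 215 min.
Min-entry greedy (repeatedly take the single cheapest remaining cell) gives 249 min, worse by 34.

Min total: 215 min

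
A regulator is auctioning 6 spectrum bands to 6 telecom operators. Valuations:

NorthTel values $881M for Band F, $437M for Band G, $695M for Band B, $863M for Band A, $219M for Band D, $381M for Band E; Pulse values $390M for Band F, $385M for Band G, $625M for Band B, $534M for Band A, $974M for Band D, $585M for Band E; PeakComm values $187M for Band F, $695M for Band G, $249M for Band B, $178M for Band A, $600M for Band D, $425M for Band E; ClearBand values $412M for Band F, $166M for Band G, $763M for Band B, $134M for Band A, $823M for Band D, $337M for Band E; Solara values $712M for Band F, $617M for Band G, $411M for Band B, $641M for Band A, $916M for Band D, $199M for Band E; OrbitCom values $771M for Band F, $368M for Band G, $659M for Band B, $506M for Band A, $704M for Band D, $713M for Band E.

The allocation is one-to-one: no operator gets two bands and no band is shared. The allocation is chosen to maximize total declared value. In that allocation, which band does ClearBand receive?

ClearBand receives Band B.

Optimal: NorthTel→Band A ($863M), Pulse→Band D ($974M), PeakComm→Band G ($695M), ClearBand→Band B ($763M), Solara→Band F ($712M), OrbitCom→Band E ($713M) — total 863+974+695+763+712+713 = $4720M.
Max-entry greedy (repeatedly take the single best remaining cell) gives $4667M, worse by 53.
Next-best assignment: NorthTel→Band F, Pulse→Band D, PeakComm→Band G, ClearBand→Band B, Solara→Band A, OrbitCom→Band E = $4667M.
ClearBand's own top band is Band D ($823M), but forcing ClearBand→Band D and reassigning the rest optimally gives only $4431M — worse by 289.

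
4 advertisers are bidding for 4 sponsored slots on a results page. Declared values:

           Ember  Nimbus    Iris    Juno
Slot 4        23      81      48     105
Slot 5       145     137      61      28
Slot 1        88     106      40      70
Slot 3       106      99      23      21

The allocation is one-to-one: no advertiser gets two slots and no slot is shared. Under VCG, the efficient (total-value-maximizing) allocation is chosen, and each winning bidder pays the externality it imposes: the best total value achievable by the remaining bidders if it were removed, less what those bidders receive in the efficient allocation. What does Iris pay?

Efficient allocation: Ember→Slot 5 ($145), Nimbus→Slot 3 ($99), Iris→Slot 1 ($40), Juno→Slot 4 ($105); total welfare W = $389.
Iris receives Slot 1 at value $40, so the others get W − 40 = $349.
Without Iris: best allocation of the remaining 3 bidders over all 4 slots is Ember→Slot 5 ($145), Nimbus→Slot 1 ($106), Juno→Slot 4 ($105), total $356.
VCG payment = (others' best without Iris) − (others' welfare with Iris) = 356 − 349 = $7.

Iris pays $7.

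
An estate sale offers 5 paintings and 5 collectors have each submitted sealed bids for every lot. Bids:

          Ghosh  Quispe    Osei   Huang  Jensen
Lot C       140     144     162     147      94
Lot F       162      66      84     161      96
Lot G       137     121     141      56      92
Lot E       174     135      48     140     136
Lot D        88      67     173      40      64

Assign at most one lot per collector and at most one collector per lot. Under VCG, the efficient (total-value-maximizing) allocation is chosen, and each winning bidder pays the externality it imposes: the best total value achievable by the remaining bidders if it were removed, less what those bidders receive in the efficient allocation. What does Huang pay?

Efficient allocation: Ghosh→Lot G ($137), Quispe→Lot C ($144), Osei→Lot D ($173), Huang→Lot F ($161), Jensen→Lot E ($136); total welfare W = $751.
Huang receives Lot F at value $161, so the others get W − 161 = $590.
Without Huang: best allocation of the remaining 4 bidders over all 5 lots is Ghosh→Lot F ($162), Quispe→Lot C ($144), Osei→Lot D ($173), Jensen→Lot E ($136), total $615.
VCG payment = (others' best without Huang) − (others' welfare with Huang) = 615 − 590 = $25.

Huang pays $25.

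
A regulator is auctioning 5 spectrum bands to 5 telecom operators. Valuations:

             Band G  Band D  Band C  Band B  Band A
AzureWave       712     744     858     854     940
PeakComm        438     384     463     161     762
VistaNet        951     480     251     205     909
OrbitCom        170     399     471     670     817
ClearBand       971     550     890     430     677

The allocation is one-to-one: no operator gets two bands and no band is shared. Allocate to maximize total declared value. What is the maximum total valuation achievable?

Max total: $4017M

This is a one-to-one assignment (maximum-weight bipartite matching).
Optimal: AzureWave→Band D ($744M), PeakComm→Band A ($762M), VistaNet→Band G ($951M), OrbitCom→Band B ($670M), ClearBand→Band C ($890M) — total 744+762+951+670+890 = $4017M.
Max-entry greedy (repeatedly take the single best remaining cell) gives $3524M, worse by 493.
Next-best assignment: AzureWave→Band B, PeakComm→Band D, VistaNet→Band G, OrbitCom→Band A, ClearBand→Band C = $3896M.
Every other assignment is strictly worse.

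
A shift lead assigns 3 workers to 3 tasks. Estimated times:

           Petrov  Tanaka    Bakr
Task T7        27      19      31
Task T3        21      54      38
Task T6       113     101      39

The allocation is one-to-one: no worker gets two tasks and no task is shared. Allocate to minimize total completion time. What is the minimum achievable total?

Minimum total: 79 min

Optimal: Petrov→Task T3 (21 min), Tanaka→Task T7 (19 min), Bakr→Task T6 (39 min) — total 21+19+39 = 79 min.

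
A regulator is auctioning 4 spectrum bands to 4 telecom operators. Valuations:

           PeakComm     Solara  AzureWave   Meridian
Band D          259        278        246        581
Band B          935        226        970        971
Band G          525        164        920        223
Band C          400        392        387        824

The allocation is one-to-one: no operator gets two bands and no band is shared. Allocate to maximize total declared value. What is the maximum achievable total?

Maximum total: $2957M

Optimal: PeakComm→Band B ($935M), Solara→Band D ($278M), AzureWave→Band G ($920M), Meridian→Band C ($824M) — total 935+278+920+824 = $2957M.
Row-greedy (each operator in turn takes its best remaining band) gives $2828M, worse by 129.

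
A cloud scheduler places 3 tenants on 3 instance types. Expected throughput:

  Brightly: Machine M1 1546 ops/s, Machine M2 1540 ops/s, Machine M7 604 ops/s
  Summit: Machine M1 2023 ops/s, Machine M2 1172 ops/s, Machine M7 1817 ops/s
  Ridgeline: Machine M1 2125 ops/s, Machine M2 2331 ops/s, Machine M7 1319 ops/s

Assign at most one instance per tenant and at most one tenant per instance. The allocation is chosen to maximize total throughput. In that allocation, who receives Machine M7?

This is the linear assignment problem.
Optimal: Brightly→Machine M1 (1546 ops/s), Summit→Machine M7 (1817 ops/s), Ridgeline→Machine M2 (2331 ops/s) — total 1546+1817+2331 = 5694 ops/s.
Column-greedy (each instance in turn goes to its best remaining tenant) gives 5482 ops/s, worse by 212.
Summit's own top instance is Machine M1 (2023 ops/s), but forcing Summit→Machine M1 and reassigning the rest optimally gives only 4958 ops/s — worse by 736.

Summit receives Machine M7.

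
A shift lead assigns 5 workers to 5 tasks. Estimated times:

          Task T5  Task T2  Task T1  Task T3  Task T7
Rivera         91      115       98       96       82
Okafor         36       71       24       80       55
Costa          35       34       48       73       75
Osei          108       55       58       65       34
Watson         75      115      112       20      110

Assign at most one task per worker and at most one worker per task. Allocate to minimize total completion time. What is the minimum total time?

Treat this as an assignment problem: match each worker to one task.
Optimal: Rivera→Task T5 (91 min), Okafor→Task T1 (24 min), Costa→Task T2 (34 min), Osei→Task T7 (34 min), Watson→Task T3 (20 min) — total 91+24+34+34+20 = 203 min.
Column-greedy (each task in turn goes to its cheapest remaining worker) gives 216 min, worse by 13.
Every other assignment is strictly worse.

Min total: 203 min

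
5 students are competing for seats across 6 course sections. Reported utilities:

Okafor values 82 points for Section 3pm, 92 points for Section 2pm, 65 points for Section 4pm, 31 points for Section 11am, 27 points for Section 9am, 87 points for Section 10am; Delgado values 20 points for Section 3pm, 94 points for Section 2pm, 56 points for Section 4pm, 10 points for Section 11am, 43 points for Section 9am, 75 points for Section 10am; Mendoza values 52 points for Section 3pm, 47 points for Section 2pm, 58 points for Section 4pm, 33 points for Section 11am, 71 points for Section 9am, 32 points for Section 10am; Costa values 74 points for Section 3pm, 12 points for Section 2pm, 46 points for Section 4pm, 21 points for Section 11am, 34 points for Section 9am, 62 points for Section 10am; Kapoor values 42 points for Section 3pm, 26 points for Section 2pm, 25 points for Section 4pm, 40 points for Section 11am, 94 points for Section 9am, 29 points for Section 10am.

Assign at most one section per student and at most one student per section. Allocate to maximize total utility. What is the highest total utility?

Optimal: Okafor→Section 10am (87 points), Delgado→Section 2pm (94 points), Mendoza→Section 4pm (58 points), Costa→Section 3pm (74 points), Kapoor→Section 9am (94 points) — total 87+94+58+74+94 = 407 points.
Row-greedy (each student in turn takes its best remaining section) gives 352 points, worse by 55.
Next-best assignment: Okafor→Section 2pm, Delgado→Section 10am, Mendoza→Section 4pm, Costa→Section 3pm, Kapoor→Section 9am = 393 points.

Max total: 407 points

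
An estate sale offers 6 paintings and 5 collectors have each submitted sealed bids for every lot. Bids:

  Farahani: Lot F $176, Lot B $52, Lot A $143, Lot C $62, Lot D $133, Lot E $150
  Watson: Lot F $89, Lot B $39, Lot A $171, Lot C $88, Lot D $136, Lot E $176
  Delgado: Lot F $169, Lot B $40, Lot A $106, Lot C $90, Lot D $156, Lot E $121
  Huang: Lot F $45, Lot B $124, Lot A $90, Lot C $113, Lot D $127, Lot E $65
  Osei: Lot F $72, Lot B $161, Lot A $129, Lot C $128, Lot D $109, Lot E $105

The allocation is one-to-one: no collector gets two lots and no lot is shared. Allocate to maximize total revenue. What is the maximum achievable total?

Optimal: Farahani→Lot F ($176), Watson→Lot E ($176), Delgado→Lot D ($156), Huang→Lot C ($113), Osei→Lot B ($161) — total 176+176+156+113+161 = $782.
Next-best assignment: Farahani→Lot E, Watson→Lot A, Delgado→Lot F, Huang→Lot D, Osei→Lot B = $778.
Swapping Delgado↔Watson (Delgado→Lot E $121, Watson→Lot D $136) loses 75.
Checked against all permutations: $782 is optimal.

Maximum total: $782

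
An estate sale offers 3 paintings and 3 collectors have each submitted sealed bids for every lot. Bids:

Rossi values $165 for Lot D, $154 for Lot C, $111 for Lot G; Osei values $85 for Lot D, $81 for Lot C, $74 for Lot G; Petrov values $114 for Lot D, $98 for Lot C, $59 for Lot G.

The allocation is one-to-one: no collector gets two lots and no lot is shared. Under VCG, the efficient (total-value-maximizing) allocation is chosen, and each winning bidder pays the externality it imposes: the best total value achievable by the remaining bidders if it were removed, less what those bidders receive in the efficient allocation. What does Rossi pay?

Rossi pays $7.

Efficient allocation: Rossi→Lot C ($154), Osei→Lot G ($74), Petrov→Lot D ($114); total welfare W = $342.
Rossi receives Lot C at value $154, so the others get W − 154 = $188.
Without Rossi: best allocation of the remaining 2 bidders over all 3 lots is Osei→Lot C ($81), Petrov→Lot D ($114), total $195.
VCG payment = (others' best without Rossi) − (others' welfare with Rossi) = 195 − 188 = $7.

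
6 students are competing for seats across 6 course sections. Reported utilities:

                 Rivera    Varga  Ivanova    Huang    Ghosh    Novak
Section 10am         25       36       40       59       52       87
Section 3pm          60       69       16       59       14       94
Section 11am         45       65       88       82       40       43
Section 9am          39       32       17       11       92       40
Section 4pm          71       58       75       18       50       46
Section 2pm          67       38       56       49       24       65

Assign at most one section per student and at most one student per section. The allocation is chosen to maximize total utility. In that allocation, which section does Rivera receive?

Optimal: Rivera→Section 2pm (67 points), Varga→Section 3pm (69 points), Ivanova→Section 4pm (75 points), Huang→Section 11am (82 points), Ghosh→Section 9am (92 points), Novak→Section 10am (87 points) — total 67+69+75+82+92+87 = 472 points.
Row-greedy (each student in turn takes its best remaining section) gives 444 points, worse by 28.
Next-best assignment: Rivera→Section 2pm, Varga→Section 4pm, Ivanova→Section 11am, Huang→Section 10am, Ghosh→Section 9am, Novak→Section 3pm = 458 points.
Checked against all permutations: 472 points is optimal.
Rivera's own top section is Section 4pm (71 points), but forcing Rivera→Section 4pm and reassigning the rest optimally gives only 457 points — worse by 15.

Rivera receives Section 2pm.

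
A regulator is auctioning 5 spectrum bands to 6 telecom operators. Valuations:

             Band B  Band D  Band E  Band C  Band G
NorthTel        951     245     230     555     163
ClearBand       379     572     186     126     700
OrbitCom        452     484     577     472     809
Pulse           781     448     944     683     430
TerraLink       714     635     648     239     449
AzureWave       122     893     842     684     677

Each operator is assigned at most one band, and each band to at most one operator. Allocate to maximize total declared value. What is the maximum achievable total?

Optimal: NorthTel→Band B ($951M), TerraLink→Band D ($635M), Pulse→Band E ($944M), AzureWave→Band C ($684M), OrbitCom→Band G ($809M) — total 951+635+944+684+809 = $4023M.
Column-greedy (each band in turn goes to its best remaining operator) gives $3960M, worse by 63.
Next-best assignment: NorthTel→Band B, AzureWave→Band D, TerraLink→Band E, Pulse→Band C, OrbitCom→Band G = $3984M.
Checked against all permutations: $4023M is optimal.

Max total: $4023M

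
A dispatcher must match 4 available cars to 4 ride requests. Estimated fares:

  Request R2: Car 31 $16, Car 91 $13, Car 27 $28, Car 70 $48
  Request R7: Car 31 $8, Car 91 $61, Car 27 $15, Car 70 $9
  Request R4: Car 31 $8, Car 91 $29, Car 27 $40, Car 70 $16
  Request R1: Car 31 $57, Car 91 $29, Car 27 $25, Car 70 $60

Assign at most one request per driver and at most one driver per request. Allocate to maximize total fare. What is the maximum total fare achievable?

Optimal: Car 31→Request R1 ($57), Car 91→Request R7 ($61), Car 27→Request R4 ($40), Car 70→Request R2 ($48) — total 57+61+40+48 = $206.
Max-entry greedy (repeatedly take the single best remaining cell) gives $177, worse by 29.
Next-best assignment: Car 31→Request R2, Car 91→Request R7, Car 27→Request R4, Car 70→Request R1 = $177.
Swapping Car 70↔Car 27 (Car 70→Request R4 $16, Car 27→Request R2 $28) loses 44.
Checked against all permutations: $206 is optimal.

Maximum total: $206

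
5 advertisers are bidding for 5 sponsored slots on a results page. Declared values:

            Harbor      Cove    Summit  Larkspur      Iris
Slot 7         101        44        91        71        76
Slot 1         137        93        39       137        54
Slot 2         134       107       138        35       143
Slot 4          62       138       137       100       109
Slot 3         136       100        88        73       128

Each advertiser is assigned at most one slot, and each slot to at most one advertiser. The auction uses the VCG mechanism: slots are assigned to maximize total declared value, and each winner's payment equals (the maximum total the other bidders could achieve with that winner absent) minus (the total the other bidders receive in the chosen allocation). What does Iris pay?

Iris pays $47.

Efficient allocation: Harbor→Slot 3 ($136), Cove→Slot 4 ($138), Summit→Slot 7 ($91), Larkspur→Slot 1 ($137), Iris→Slot 2 ($143); total welfare W = $645.
Iris receives Slot 2 at value $143, so the others get W − 143 = $502.
Without Iris: best allocation of the remaining 4 bidders over all 5 slots is Harbor→Slot 3 ($136), Cove→Slot 4 ($138), Summit→Slot 2 ($138), Larkspur→Slot 1 ($137), total $549.
VCG payment = (others' best without Iris) − (others' welfare with Iris) = 549 − 502 = $47.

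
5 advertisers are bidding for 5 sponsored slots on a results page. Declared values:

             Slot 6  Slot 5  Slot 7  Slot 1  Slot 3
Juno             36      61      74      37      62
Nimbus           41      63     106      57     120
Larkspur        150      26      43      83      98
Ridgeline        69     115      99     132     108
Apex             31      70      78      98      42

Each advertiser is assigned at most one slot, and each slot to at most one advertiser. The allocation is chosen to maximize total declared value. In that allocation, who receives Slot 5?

Ridgeline receives Slot 5.

Optimal: Juno→Slot 7 ($74), Nimbus→Slot 3 ($120), Larkspur→Slot 6 ($150), Ridgeline→Slot 5 ($115), Apex→Slot 1 ($98) — total 74+120+150+115+98 = $557.
Column-greedy (each slot in turn goes to its best remaining advertiser) gives $531, worse by 26.
Swapping Ridgeline↔Nimbus (Ridgeline→Slot 3 $108, Nimbus→Slot 5 $63) loses 64.
No other one-to-one assignment exceeds $557.
Ridgeline's own top slot is Slot 1 ($132), but forcing Ridgeline→Slot 1 and reassigning the rest optimally gives only $546 — worse by 11.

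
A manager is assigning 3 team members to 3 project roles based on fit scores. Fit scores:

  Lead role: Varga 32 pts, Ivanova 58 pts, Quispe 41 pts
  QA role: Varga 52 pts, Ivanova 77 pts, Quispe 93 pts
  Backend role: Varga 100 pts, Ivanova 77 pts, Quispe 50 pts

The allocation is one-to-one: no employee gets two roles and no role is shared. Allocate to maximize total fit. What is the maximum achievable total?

This is the linear assignment problem.
Optimal: Varga→Backend role (100 pts), Ivanova→Lead role (58 pts), Quispe→QA role (93 pts) — total 100+58+93 = 251 pts.
Swapping Varga↔Quispe (Varga→QA role 52 pts, Quispe→Backend role 50 pts) loses 91.
Every other assignment is strictly worse.

Maximum total: 251 pts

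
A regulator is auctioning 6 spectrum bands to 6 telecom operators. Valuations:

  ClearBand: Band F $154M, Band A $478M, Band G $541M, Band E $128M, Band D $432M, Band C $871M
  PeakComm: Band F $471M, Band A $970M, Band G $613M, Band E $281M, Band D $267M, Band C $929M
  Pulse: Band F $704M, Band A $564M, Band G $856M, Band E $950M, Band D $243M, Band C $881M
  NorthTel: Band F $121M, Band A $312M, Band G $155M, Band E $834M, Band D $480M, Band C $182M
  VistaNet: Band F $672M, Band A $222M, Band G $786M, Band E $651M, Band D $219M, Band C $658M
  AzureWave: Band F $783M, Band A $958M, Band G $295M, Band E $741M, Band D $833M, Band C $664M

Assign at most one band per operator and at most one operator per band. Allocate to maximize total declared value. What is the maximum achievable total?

Optimal: ClearBand→Band C ($871M), PeakComm→Band A ($970M), Pulse→Band G ($856M), NorthTel→Band E ($834M), VistaNet→Band F ($672M), AzureWave→Band D ($833M) — total 871+970+856+834+672+833 = $5036M.
Max-entry greedy (repeatedly take the single best remaining cell) gives $4531M, worse by 505.
Next-best assignment: ClearBand→Band C, PeakComm→Band A, Pulse→Band F, NorthTel→Band E, VistaNet→Band G, AzureWave→Band D = $4998M.
Swapping Pulse↔AzureWave (Pulse→Band D $243M, AzureWave→Band G $295M) loses 1151.
Checked against all permutations: $5036M is optimal.

Max total: $5036M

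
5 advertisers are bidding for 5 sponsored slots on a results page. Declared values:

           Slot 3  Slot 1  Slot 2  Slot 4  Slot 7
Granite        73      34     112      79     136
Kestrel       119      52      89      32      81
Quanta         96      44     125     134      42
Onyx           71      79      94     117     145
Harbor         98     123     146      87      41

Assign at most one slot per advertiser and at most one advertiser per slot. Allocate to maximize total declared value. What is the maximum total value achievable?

Maximum total: $633

Optimal: Granite→Slot 2 ($112), Kestrel→Slot 3 ($119), Quanta→Slot 4 ($134), Onyx→Slot 7 ($145), Harbor→Slot 1 ($123) — total 112+119+134+145+123 = $633.
Row-greedy (each advertiser in turn takes its best remaining slot) gives $606, worse by 27.
Every other assignment is strictly worse.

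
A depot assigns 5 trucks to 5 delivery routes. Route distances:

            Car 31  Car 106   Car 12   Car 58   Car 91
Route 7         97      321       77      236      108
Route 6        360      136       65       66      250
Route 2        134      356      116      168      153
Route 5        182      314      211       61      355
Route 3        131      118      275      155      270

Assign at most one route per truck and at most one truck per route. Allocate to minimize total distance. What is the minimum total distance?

Min total: 486 km

Optimal: Car 31→Route 2 (134 km), Car 106→Route 3 (118 km), Car 12→Route 6 (65 km), Car 58→Route 5 (61 km), Car 91→Route 7 (108 km) — total 134+118+65+61+108 = 486 km.
Min-entry greedy (repeatedly take the single cheapest remaining cell) gives 494 km, worse by 8.
Next-best assignment: Car 31→Route 7, Car 106→Route 3, Car 12→Route 6, Car 58→Route 5, Car 91→Route 2 = 494 km.
Swapping Car 106↔Car 12 (Car 106→Route 6 136 km, Car 12→Route 3 275 km) adds 228.
No other one-to-one assignment undercuts 486 km.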